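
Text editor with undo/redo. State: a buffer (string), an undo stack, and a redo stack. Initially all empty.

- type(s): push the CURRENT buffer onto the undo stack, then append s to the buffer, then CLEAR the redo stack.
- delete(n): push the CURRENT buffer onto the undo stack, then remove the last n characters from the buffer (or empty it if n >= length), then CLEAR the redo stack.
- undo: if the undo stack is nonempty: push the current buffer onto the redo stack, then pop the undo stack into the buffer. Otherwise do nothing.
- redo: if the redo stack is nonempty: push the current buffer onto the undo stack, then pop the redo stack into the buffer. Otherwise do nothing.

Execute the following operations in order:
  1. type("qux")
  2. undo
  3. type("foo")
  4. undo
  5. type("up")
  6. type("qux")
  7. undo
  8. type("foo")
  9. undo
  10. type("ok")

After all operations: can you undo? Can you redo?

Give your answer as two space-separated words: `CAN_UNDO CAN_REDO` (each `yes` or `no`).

After op 1 (type): buf='qux' undo_depth=1 redo_depth=0
After op 2 (undo): buf='(empty)' undo_depth=0 redo_depth=1
After op 3 (type): buf='foo' undo_depth=1 redo_depth=0
After op 4 (undo): buf='(empty)' undo_depth=0 redo_depth=1
After op 5 (type): buf='up' undo_depth=1 redo_depth=0
After op 6 (type): buf='upqux' undo_depth=2 redo_depth=0
After op 7 (undo): buf='up' undo_depth=1 redo_depth=1
After op 8 (type): buf='upfoo' undo_depth=2 redo_depth=0
After op 9 (undo): buf='up' undo_depth=1 redo_depth=1
After op 10 (type): buf='upok' undo_depth=2 redo_depth=0

Answer: yes no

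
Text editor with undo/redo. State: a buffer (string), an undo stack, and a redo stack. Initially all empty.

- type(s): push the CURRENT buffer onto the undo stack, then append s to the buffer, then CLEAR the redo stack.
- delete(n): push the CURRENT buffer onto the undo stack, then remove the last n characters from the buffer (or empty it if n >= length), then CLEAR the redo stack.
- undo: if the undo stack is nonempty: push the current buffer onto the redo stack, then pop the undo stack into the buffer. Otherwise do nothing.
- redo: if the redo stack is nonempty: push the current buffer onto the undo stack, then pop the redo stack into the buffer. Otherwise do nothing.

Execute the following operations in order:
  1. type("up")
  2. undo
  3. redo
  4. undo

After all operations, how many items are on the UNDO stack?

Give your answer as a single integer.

After op 1 (type): buf='up' undo_depth=1 redo_depth=0
After op 2 (undo): buf='(empty)' undo_depth=0 redo_depth=1
After op 3 (redo): buf='up' undo_depth=1 redo_depth=0
After op 4 (undo): buf='(empty)' undo_depth=0 redo_depth=1

Answer: 0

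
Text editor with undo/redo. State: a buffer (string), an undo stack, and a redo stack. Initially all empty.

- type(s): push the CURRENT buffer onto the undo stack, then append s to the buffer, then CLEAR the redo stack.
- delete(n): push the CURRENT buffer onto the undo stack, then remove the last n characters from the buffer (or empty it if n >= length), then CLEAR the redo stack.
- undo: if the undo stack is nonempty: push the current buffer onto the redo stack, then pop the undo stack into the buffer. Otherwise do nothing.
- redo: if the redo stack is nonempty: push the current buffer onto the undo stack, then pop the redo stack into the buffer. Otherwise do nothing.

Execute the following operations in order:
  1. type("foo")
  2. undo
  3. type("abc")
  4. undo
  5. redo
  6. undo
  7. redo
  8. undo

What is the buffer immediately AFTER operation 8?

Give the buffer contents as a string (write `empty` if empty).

Answer: empty

Derivation:
After op 1 (type): buf='foo' undo_depth=1 redo_depth=0
After op 2 (undo): buf='(empty)' undo_depth=0 redo_depth=1
After op 3 (type): buf='abc' undo_depth=1 redo_depth=0
After op 4 (undo): buf='(empty)' undo_depth=0 redo_depth=1
After op 5 (redo): buf='abc' undo_depth=1 redo_depth=0
After op 6 (undo): buf='(empty)' undo_depth=0 redo_depth=1
After op 7 (redo): buf='abc' undo_depth=1 redo_depth=0
After op 8 (undo): buf='(empty)' undo_depth=0 redo_depth=1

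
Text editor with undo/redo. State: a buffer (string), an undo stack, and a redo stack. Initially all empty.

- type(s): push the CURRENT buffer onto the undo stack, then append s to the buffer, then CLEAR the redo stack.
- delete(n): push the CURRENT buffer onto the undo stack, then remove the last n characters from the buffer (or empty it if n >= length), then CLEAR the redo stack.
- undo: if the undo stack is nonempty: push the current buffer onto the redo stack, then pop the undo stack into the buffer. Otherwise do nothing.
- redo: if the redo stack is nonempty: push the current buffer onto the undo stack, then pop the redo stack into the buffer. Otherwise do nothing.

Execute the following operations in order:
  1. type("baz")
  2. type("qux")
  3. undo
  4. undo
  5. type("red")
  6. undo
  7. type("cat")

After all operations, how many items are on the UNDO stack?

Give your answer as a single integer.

Answer: 1

Derivation:
After op 1 (type): buf='baz' undo_depth=1 redo_depth=0
After op 2 (type): buf='bazqux' undo_depth=2 redo_depth=0
After op 3 (undo): buf='baz' undo_depth=1 redo_depth=1
After op 4 (undo): buf='(empty)' undo_depth=0 redo_depth=2
After op 5 (type): buf='red' undo_depth=1 redo_depth=0
After op 6 (undo): buf='(empty)' undo_depth=0 redo_depth=1
After op 7 (type): buf='cat' undo_depth=1 redo_depth=0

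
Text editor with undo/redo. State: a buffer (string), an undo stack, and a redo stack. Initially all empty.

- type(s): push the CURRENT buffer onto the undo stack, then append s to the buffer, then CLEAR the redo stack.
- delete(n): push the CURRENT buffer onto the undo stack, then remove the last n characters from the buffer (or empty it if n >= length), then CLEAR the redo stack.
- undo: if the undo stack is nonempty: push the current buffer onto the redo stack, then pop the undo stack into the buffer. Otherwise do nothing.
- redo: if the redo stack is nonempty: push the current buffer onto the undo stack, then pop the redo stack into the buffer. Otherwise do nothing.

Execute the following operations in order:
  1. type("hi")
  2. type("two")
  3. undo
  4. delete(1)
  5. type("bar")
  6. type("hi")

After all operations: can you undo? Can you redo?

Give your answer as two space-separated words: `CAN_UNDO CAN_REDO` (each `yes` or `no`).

Answer: yes no

Derivation:
After op 1 (type): buf='hi' undo_depth=1 redo_depth=0
After op 2 (type): buf='hitwo' undo_depth=2 redo_depth=0
After op 3 (undo): buf='hi' undo_depth=1 redo_depth=1
After op 4 (delete): buf='h' undo_depth=2 redo_depth=0
After op 5 (type): buf='hbar' undo_depth=3 redo_depth=0
After op 6 (type): buf='hbarhi' undo_depth=4 redo_depth=0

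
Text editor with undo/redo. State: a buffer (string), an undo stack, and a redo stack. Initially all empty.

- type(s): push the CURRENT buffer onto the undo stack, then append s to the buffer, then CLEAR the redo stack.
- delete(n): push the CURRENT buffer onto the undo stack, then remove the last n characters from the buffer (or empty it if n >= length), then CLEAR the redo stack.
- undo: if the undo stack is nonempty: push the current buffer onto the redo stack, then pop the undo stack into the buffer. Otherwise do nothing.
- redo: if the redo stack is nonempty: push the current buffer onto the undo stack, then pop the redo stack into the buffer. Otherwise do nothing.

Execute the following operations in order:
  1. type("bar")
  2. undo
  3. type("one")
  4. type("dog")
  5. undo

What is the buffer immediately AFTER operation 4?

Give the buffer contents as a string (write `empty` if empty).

After op 1 (type): buf='bar' undo_depth=1 redo_depth=0
After op 2 (undo): buf='(empty)' undo_depth=0 redo_depth=1
After op 3 (type): buf='one' undo_depth=1 redo_depth=0
After op 4 (type): buf='onedog' undo_depth=2 redo_depth=0

Answer: onedog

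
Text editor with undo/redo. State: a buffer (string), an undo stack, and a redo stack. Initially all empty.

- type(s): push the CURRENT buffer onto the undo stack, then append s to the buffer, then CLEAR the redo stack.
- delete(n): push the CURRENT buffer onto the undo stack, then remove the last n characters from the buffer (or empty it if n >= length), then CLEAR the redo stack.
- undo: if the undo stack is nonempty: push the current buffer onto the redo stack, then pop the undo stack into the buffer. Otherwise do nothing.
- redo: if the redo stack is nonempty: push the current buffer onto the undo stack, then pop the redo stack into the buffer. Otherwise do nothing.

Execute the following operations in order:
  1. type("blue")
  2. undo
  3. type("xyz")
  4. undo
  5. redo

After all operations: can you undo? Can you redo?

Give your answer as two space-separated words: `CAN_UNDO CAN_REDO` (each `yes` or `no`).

After op 1 (type): buf='blue' undo_depth=1 redo_depth=0
After op 2 (undo): buf='(empty)' undo_depth=0 redo_depth=1
After op 3 (type): buf='xyz' undo_depth=1 redo_depth=0
After op 4 (undo): buf='(empty)' undo_depth=0 redo_depth=1
After op 5 (redo): buf='xyz' undo_depth=1 redo_depth=0

Answer: yes no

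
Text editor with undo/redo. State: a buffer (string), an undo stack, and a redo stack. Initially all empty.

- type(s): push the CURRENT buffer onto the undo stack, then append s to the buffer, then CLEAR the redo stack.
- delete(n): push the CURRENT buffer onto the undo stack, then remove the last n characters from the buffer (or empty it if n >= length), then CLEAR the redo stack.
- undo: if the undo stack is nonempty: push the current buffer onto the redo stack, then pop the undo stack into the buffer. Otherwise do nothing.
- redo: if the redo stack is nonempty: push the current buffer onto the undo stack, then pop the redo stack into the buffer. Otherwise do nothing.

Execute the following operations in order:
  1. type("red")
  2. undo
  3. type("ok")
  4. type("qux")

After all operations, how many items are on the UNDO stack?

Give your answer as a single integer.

After op 1 (type): buf='red' undo_depth=1 redo_depth=0
After op 2 (undo): buf='(empty)' undo_depth=0 redo_depth=1
After op 3 (type): buf='ok' undo_depth=1 redo_depth=0
After op 4 (type): buf='okqux' undo_depth=2 redo_depth=0

Answer: 2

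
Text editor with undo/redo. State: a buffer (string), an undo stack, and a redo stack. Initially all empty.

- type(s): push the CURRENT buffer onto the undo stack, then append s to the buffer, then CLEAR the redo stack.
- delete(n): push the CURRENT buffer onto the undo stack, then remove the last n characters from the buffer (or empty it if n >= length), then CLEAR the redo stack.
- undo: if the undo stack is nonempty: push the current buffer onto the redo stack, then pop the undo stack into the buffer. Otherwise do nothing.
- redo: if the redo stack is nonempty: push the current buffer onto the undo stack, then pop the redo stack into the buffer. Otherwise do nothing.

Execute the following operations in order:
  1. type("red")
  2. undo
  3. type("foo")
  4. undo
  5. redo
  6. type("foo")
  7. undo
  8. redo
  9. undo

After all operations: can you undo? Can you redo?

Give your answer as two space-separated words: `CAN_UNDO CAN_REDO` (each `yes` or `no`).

After op 1 (type): buf='red' undo_depth=1 redo_depth=0
After op 2 (undo): buf='(empty)' undo_depth=0 redo_depth=1
After op 3 (type): buf='foo' undo_depth=1 redo_depth=0
After op 4 (undo): buf='(empty)' undo_depth=0 redo_depth=1
After op 5 (redo): buf='foo' undo_depth=1 redo_depth=0
After op 6 (type): buf='foofoo' undo_depth=2 redo_depth=0
After op 7 (undo): buf='foo' undo_depth=1 redo_depth=1
After op 8 (redo): buf='foofoo' undo_depth=2 redo_depth=0
After op 9 (undo): buf='foo' undo_depth=1 redo_depth=1

Answer: yes yes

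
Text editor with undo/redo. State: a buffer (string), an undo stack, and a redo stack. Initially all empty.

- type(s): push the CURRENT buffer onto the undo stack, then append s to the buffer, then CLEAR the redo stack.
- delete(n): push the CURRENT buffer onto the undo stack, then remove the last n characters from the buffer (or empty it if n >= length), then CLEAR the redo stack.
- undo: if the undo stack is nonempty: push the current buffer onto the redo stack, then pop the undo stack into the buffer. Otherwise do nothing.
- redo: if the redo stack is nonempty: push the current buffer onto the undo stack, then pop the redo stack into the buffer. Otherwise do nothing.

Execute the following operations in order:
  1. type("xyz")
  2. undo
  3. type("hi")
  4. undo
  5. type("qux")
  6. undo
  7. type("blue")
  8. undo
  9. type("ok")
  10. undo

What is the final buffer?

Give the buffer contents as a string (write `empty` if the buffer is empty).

After op 1 (type): buf='xyz' undo_depth=1 redo_depth=0
After op 2 (undo): buf='(empty)' undo_depth=0 redo_depth=1
After op 3 (type): buf='hi' undo_depth=1 redo_depth=0
After op 4 (undo): buf='(empty)' undo_depth=0 redo_depth=1
After op 5 (type): buf='qux' undo_depth=1 redo_depth=0
After op 6 (undo): buf='(empty)' undo_depth=0 redo_depth=1
After op 7 (type): buf='blue' undo_depth=1 redo_depth=0
After op 8 (undo): buf='(empty)' undo_depth=0 redo_depth=1
After op 9 (type): buf='ok' undo_depth=1 redo_depth=0
After op 10 (undo): buf='(empty)' undo_depth=0 redo_depth=1

Answer: empty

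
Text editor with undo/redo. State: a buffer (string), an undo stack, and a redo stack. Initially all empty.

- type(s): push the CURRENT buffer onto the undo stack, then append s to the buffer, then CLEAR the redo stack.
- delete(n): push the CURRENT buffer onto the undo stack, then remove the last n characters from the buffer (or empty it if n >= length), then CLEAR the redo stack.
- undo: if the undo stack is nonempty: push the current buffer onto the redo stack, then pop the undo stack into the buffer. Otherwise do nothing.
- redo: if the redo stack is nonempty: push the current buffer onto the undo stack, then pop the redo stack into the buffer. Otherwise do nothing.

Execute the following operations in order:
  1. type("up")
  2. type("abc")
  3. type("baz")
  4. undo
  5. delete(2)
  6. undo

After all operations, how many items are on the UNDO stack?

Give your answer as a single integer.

After op 1 (type): buf='up' undo_depth=1 redo_depth=0
After op 2 (type): buf='upabc' undo_depth=2 redo_depth=0
After op 3 (type): buf='upabcbaz' undo_depth=3 redo_depth=0
After op 4 (undo): buf='upabc' undo_depth=2 redo_depth=1
After op 5 (delete): buf='upa' undo_depth=3 redo_depth=0
After op 6 (undo): buf='upabc' undo_depth=2 redo_depth=1

Answer: 2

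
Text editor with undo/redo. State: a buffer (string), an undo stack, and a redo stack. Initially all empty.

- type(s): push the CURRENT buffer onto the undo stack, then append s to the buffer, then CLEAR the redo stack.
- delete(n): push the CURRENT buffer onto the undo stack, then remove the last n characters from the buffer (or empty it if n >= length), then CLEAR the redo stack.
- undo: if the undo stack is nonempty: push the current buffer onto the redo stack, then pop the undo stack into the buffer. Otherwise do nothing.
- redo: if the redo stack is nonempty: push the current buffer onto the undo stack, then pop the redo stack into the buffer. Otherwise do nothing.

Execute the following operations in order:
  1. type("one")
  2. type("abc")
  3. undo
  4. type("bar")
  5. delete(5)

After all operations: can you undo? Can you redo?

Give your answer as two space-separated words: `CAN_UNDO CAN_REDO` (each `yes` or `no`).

After op 1 (type): buf='one' undo_depth=1 redo_depth=0
After op 2 (type): buf='oneabc' undo_depth=2 redo_depth=0
After op 3 (undo): buf='one' undo_depth=1 redo_depth=1
After op 4 (type): buf='onebar' undo_depth=2 redo_depth=0
After op 5 (delete): buf='o' undo_depth=3 redo_depth=0

Answer: yes no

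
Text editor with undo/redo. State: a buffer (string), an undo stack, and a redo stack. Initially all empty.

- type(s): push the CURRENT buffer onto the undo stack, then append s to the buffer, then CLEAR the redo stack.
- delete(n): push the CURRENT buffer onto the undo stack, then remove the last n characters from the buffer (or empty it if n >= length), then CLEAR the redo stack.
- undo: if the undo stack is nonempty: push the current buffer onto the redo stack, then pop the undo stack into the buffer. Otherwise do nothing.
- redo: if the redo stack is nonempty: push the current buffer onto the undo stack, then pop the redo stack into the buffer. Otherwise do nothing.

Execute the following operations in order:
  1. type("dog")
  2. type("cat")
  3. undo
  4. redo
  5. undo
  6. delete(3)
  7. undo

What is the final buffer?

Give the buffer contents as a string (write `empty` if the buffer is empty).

After op 1 (type): buf='dog' undo_depth=1 redo_depth=0
After op 2 (type): buf='dogcat' undo_depth=2 redo_depth=0
After op 3 (undo): buf='dog' undo_depth=1 redo_depth=1
After op 4 (redo): buf='dogcat' undo_depth=2 redo_depth=0
After op 5 (undo): buf='dog' undo_depth=1 redo_depth=1
After op 6 (delete): buf='(empty)' undo_depth=2 redo_depth=0
After op 7 (undo): buf='dog' undo_depth=1 redo_depth=1

Answer: dog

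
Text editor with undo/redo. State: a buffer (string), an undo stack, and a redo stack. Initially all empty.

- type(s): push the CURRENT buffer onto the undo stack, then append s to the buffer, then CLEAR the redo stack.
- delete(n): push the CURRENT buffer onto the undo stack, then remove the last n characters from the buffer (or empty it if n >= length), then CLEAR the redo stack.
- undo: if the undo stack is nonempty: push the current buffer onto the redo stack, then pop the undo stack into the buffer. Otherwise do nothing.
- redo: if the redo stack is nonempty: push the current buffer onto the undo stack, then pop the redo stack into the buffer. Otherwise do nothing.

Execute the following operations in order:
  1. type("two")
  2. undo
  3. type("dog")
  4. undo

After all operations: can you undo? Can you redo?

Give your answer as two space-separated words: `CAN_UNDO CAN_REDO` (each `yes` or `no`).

Answer: no yes

Derivation:
After op 1 (type): buf='two' undo_depth=1 redo_depth=0
After op 2 (undo): buf='(empty)' undo_depth=0 redo_depth=1
After op 3 (type): buf='dog' undo_depth=1 redo_depth=0
After op 4 (undo): buf='(empty)' undo_depth=0 redo_depth=1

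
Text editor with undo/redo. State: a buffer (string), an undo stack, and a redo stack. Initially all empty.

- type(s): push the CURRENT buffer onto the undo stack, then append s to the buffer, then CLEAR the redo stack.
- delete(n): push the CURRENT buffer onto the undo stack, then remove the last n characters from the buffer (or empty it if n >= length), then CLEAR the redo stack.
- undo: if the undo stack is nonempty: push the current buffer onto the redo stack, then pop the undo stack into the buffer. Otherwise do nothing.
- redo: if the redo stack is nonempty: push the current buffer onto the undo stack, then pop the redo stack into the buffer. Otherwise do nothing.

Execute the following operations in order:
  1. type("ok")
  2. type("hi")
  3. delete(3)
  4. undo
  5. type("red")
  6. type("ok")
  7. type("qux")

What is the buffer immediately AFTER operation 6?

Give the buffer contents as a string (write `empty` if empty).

After op 1 (type): buf='ok' undo_depth=1 redo_depth=0
After op 2 (type): buf='okhi' undo_depth=2 redo_depth=0
After op 3 (delete): buf='o' undo_depth=3 redo_depth=0
After op 4 (undo): buf='okhi' undo_depth=2 redo_depth=1
After op 5 (type): buf='okhired' undo_depth=3 redo_depth=0
After op 6 (type): buf='okhiredok' undo_depth=4 redo_depth=0

Answer: okhiredok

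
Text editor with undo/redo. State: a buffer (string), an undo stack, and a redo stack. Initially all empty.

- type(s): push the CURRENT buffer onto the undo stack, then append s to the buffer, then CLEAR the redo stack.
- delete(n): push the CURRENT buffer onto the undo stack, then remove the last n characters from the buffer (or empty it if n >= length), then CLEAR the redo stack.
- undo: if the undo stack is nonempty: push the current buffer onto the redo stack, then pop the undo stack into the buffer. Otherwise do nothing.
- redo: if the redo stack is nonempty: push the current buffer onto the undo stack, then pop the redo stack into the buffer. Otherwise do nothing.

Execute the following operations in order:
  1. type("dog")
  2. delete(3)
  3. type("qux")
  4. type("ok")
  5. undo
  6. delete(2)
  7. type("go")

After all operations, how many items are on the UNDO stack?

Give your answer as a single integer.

Answer: 5

Derivation:
After op 1 (type): buf='dog' undo_depth=1 redo_depth=0
After op 2 (delete): buf='(empty)' undo_depth=2 redo_depth=0
After op 3 (type): buf='qux' undo_depth=3 redo_depth=0
After op 4 (type): buf='quxok' undo_depth=4 redo_depth=0
After op 5 (undo): buf='qux' undo_depth=3 redo_depth=1
After op 6 (delete): buf='q' undo_depth=4 redo_depth=0
After op 7 (type): buf='qgo' undo_depth=5 redo_depth=0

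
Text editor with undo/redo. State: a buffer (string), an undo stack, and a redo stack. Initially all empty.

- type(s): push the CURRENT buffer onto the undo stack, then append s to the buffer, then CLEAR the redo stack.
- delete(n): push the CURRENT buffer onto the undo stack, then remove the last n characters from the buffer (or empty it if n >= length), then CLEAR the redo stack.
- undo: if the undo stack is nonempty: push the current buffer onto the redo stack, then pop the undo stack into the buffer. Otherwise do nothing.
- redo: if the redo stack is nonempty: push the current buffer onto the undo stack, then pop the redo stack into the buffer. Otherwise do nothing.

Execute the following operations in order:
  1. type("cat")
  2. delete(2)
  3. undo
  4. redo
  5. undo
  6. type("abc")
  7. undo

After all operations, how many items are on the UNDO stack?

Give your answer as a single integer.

After op 1 (type): buf='cat' undo_depth=1 redo_depth=0
After op 2 (delete): buf='c' undo_depth=2 redo_depth=0
After op 3 (undo): buf='cat' undo_depth=1 redo_depth=1
After op 4 (redo): buf='c' undo_depth=2 redo_depth=0
After op 5 (undo): buf='cat' undo_depth=1 redo_depth=1
After op 6 (type): buf='catabc' undo_depth=2 redo_depth=0
After op 7 (undo): buf='cat' undo_depth=1 redo_depth=1

Answer: 1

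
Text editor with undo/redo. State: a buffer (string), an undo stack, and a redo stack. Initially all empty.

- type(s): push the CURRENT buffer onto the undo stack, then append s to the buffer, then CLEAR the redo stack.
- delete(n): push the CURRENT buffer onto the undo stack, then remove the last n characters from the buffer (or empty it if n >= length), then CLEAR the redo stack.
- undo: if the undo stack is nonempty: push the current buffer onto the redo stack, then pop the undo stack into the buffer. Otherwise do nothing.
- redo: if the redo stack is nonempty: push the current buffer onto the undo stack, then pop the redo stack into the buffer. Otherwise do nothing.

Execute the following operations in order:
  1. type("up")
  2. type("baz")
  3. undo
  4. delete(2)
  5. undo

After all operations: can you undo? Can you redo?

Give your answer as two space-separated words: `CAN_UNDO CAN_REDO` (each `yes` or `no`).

Answer: yes yes

Derivation:
After op 1 (type): buf='up' undo_depth=1 redo_depth=0
After op 2 (type): buf='upbaz' undo_depth=2 redo_depth=0
After op 3 (undo): buf='up' undo_depth=1 redo_depth=1
After op 4 (delete): buf='(empty)' undo_depth=2 redo_depth=0
After op 5 (undo): buf='up' undo_depth=1 redo_depth=1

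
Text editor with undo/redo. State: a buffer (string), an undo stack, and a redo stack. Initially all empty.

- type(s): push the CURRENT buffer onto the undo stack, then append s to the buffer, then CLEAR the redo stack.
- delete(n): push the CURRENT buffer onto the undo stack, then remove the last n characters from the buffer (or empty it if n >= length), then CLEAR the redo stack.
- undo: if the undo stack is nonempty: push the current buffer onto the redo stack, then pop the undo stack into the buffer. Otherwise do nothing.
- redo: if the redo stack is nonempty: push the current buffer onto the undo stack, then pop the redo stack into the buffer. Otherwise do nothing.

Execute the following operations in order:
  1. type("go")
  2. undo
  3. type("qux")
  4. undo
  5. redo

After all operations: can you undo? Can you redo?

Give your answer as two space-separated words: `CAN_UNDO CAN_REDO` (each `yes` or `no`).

Answer: yes no

Derivation:
After op 1 (type): buf='go' undo_depth=1 redo_depth=0
After op 2 (undo): buf='(empty)' undo_depth=0 redo_depth=1
After op 3 (type): buf='qux' undo_depth=1 redo_depth=0
After op 4 (undo): buf='(empty)' undo_depth=0 redo_depth=1
After op 5 (redo): buf='qux' undo_depth=1 redo_depth=0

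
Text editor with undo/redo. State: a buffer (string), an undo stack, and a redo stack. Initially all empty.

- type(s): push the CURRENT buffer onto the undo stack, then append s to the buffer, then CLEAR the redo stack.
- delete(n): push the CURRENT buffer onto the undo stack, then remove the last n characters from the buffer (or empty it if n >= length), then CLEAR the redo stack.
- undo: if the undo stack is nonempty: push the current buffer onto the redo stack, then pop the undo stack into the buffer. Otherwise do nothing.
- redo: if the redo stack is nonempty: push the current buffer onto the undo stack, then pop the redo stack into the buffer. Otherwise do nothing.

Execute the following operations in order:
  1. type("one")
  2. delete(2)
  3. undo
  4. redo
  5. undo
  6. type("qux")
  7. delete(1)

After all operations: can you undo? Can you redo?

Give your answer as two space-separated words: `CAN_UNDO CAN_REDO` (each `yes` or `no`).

Answer: yes no

Derivation:
After op 1 (type): buf='one' undo_depth=1 redo_depth=0
After op 2 (delete): buf='o' undo_depth=2 redo_depth=0
After op 3 (undo): buf='one' undo_depth=1 redo_depth=1
After op 4 (redo): buf='o' undo_depth=2 redo_depth=0
After op 5 (undo): buf='one' undo_depth=1 redo_depth=1
After op 6 (type): buf='onequx' undo_depth=2 redo_depth=0
After op 7 (delete): buf='onequ' undo_depth=3 redo_depth=0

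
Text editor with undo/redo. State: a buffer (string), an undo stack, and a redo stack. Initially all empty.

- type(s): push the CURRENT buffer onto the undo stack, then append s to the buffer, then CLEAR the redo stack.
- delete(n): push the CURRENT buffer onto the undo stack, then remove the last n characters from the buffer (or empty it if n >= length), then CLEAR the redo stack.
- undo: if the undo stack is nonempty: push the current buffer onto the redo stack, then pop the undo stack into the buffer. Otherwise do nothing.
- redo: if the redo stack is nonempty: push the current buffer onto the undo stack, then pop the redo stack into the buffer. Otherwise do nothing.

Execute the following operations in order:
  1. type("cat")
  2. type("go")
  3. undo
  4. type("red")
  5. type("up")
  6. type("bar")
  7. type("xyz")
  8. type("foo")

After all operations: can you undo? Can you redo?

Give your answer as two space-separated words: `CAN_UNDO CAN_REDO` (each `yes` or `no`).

After op 1 (type): buf='cat' undo_depth=1 redo_depth=0
After op 2 (type): buf='catgo' undo_depth=2 redo_depth=0
After op 3 (undo): buf='cat' undo_depth=1 redo_depth=1
After op 4 (type): buf='catred' undo_depth=2 redo_depth=0
After op 5 (type): buf='catredup' undo_depth=3 redo_depth=0
After op 6 (type): buf='catredupbar' undo_depth=4 redo_depth=0
After op 7 (type): buf='catredupbarxyz' undo_depth=5 redo_depth=0
After op 8 (type): buf='catredupbarxyzfoo' undo_depth=6 redo_depth=0

Answer: yes no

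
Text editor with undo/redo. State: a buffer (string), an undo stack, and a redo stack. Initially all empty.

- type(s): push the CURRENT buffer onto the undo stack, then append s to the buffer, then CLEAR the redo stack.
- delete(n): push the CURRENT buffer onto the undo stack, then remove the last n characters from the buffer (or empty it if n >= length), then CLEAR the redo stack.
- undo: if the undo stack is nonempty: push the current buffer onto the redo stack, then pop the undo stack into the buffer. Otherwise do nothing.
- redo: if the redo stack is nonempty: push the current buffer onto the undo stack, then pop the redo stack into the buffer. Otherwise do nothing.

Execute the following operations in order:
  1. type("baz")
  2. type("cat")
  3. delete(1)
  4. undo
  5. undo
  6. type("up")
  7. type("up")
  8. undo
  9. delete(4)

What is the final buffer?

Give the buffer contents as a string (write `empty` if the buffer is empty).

After op 1 (type): buf='baz' undo_depth=1 redo_depth=0
After op 2 (type): buf='bazcat' undo_depth=2 redo_depth=0
After op 3 (delete): buf='bazca' undo_depth=3 redo_depth=0
After op 4 (undo): buf='bazcat' undo_depth=2 redo_depth=1
After op 5 (undo): buf='baz' undo_depth=1 redo_depth=2
After op 6 (type): buf='bazup' undo_depth=2 redo_depth=0
After op 7 (type): buf='bazupup' undo_depth=3 redo_depth=0
After op 8 (undo): buf='bazup' undo_depth=2 redo_depth=1
After op 9 (delete): buf='b' undo_depth=3 redo_depth=0

Answer: b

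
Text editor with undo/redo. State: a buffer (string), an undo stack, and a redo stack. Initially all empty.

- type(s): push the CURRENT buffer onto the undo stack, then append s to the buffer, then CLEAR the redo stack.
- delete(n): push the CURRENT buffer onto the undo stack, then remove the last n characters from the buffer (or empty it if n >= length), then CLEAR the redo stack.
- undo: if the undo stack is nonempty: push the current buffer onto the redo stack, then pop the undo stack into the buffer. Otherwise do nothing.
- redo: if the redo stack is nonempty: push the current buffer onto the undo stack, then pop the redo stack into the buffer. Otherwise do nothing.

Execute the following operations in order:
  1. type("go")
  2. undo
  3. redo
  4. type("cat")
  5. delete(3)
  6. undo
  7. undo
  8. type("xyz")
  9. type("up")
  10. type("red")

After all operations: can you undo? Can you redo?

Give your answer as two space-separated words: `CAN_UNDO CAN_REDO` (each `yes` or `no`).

After op 1 (type): buf='go' undo_depth=1 redo_depth=0
After op 2 (undo): buf='(empty)' undo_depth=0 redo_depth=1
After op 3 (redo): buf='go' undo_depth=1 redo_depth=0
After op 4 (type): buf='gocat' undo_depth=2 redo_depth=0
After op 5 (delete): buf='go' undo_depth=3 redo_depth=0
After op 6 (undo): buf='gocat' undo_depth=2 redo_depth=1
After op 7 (undo): buf='go' undo_depth=1 redo_depth=2
After op 8 (type): buf='goxyz' undo_depth=2 redo_depth=0
After op 9 (type): buf='goxyzup' undo_depth=3 redo_depth=0
After op 10 (type): buf='goxyzupred' undo_depth=4 redo_depth=0

Answer: yes no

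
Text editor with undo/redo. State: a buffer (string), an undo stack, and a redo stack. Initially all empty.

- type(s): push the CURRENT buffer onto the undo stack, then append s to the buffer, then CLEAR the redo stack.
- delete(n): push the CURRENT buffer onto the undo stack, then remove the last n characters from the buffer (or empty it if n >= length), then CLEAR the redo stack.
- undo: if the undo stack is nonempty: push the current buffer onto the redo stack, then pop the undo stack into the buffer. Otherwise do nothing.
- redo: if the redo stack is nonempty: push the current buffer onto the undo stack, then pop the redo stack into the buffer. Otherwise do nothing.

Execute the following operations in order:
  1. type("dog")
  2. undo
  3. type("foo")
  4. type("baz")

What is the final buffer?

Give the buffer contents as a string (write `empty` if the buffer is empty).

Answer: foobaz

Derivation:
After op 1 (type): buf='dog' undo_depth=1 redo_depth=0
After op 2 (undo): buf='(empty)' undo_depth=0 redo_depth=1
After op 3 (type): buf='foo' undo_depth=1 redo_depth=0
After op 4 (type): buf='foobaz' undo_depth=2 redo_depth=0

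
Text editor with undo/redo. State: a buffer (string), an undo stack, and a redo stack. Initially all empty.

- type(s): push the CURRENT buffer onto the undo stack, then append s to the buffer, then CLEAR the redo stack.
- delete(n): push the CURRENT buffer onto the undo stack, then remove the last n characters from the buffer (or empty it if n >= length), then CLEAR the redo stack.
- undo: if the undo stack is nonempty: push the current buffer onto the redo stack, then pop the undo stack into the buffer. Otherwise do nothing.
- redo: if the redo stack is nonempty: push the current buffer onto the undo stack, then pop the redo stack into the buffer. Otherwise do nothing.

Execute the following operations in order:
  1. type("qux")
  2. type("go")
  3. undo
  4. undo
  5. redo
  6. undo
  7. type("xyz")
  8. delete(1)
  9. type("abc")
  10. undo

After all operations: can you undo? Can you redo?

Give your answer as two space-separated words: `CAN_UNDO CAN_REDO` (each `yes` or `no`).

Answer: yes yes

Derivation:
After op 1 (type): buf='qux' undo_depth=1 redo_depth=0
After op 2 (type): buf='quxgo' undo_depth=2 redo_depth=0
After op 3 (undo): buf='qux' undo_depth=1 redo_depth=1
After op 4 (undo): buf='(empty)' undo_depth=0 redo_depth=2
After op 5 (redo): buf='qux' undo_depth=1 redo_depth=1
After op 6 (undo): buf='(empty)' undo_depth=0 redo_depth=2
After op 7 (type): buf='xyz' undo_depth=1 redo_depth=0
After op 8 (delete): buf='xy' undo_depth=2 redo_depth=0
After op 9 (type): buf='xyabc' undo_depth=3 redo_depth=0
After op 10 (undo): buf='xy' undo_depth=2 redo_depth=1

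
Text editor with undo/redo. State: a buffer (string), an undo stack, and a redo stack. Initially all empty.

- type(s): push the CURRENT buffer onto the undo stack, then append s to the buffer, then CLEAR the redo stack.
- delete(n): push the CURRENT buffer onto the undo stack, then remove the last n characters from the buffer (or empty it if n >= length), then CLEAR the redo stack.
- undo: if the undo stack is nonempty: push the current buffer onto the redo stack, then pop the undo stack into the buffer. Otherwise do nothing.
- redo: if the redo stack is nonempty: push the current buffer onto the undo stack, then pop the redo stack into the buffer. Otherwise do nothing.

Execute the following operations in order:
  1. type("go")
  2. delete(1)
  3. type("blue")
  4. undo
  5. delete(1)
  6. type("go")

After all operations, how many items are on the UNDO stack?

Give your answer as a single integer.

Answer: 4

Derivation:
After op 1 (type): buf='go' undo_depth=1 redo_depth=0
After op 2 (delete): buf='g' undo_depth=2 redo_depth=0
After op 3 (type): buf='gblue' undo_depth=3 redo_depth=0
After op 4 (undo): buf='g' undo_depth=2 redo_depth=1
After op 5 (delete): buf='(empty)' undo_depth=3 redo_depth=0
After op 6 (type): buf='go' undo_depth=4 redo_depth=0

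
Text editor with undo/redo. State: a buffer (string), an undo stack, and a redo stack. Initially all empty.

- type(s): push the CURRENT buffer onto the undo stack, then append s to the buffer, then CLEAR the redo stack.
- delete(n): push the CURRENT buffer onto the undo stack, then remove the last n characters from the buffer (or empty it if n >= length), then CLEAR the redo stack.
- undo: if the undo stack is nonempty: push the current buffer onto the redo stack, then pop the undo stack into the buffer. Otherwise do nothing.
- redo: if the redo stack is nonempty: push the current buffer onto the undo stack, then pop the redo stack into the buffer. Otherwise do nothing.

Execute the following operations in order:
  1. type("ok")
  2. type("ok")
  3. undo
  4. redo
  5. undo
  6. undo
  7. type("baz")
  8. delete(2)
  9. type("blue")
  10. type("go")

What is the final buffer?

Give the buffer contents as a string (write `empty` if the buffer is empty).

After op 1 (type): buf='ok' undo_depth=1 redo_depth=0
After op 2 (type): buf='okok' undo_depth=2 redo_depth=0
After op 3 (undo): buf='ok' undo_depth=1 redo_depth=1
After op 4 (redo): buf='okok' undo_depth=2 redo_depth=0
After op 5 (undo): buf='ok' undo_depth=1 redo_depth=1
After op 6 (undo): buf='(empty)' undo_depth=0 redo_depth=2
After op 7 (type): buf='baz' undo_depth=1 redo_depth=0
After op 8 (delete): buf='b' undo_depth=2 redo_depth=0
After op 9 (type): buf='bblue' undo_depth=3 redo_depth=0
After op 10 (type): buf='bbluego' undo_depth=4 redo_depth=0

Answer: bbluego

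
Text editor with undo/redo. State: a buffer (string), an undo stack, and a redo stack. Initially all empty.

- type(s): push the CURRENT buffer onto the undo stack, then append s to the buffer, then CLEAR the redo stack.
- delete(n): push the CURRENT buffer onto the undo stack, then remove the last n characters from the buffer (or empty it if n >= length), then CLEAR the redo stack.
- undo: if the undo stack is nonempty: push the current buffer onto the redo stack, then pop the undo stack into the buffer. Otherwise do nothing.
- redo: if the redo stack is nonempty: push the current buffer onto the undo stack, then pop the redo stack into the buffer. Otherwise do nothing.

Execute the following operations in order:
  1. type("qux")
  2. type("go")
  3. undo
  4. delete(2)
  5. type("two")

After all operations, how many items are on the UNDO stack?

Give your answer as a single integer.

After op 1 (type): buf='qux' undo_depth=1 redo_depth=0
After op 2 (type): buf='quxgo' undo_depth=2 redo_depth=0
After op 3 (undo): buf='qux' undo_depth=1 redo_depth=1
After op 4 (delete): buf='q' undo_depth=2 redo_depth=0
After op 5 (type): buf='qtwo' undo_depth=3 redo_depth=0

Answer: 3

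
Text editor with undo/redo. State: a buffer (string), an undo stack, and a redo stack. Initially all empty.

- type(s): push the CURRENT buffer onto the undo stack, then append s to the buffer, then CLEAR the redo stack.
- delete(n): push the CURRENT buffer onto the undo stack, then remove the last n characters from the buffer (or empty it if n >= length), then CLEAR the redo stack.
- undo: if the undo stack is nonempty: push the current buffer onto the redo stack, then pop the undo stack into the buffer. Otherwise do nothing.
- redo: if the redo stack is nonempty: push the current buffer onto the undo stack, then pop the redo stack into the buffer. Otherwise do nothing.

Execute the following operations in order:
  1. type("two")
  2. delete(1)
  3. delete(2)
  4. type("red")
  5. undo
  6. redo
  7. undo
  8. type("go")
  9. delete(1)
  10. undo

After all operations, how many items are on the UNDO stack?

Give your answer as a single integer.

Answer: 4

Derivation:
After op 1 (type): buf='two' undo_depth=1 redo_depth=0
After op 2 (delete): buf='tw' undo_depth=2 redo_depth=0
After op 3 (delete): buf='(empty)' undo_depth=3 redo_depth=0
After op 4 (type): buf='red' undo_depth=4 redo_depth=0
After op 5 (undo): buf='(empty)' undo_depth=3 redo_depth=1
After op 6 (redo): buf='red' undo_depth=4 redo_depth=0
After op 7 (undo): buf='(empty)' undo_depth=3 redo_depth=1
After op 8 (type): buf='go' undo_depth=4 redo_depth=0
After op 9 (delete): buf='g' undo_depth=5 redo_depth=0
After op 10 (undo): buf='go' undo_depth=4 redo_depth=1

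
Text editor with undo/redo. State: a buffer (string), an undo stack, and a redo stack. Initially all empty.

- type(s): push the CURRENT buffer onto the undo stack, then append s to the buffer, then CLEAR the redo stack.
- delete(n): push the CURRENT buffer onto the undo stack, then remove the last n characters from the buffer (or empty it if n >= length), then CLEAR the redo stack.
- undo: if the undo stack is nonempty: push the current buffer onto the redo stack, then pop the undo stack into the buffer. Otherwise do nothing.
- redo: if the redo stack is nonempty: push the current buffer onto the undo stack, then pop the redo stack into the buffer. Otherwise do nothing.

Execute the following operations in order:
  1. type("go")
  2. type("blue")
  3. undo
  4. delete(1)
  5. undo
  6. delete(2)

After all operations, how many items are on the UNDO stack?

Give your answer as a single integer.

Answer: 2

Derivation:
After op 1 (type): buf='go' undo_depth=1 redo_depth=0
After op 2 (type): buf='goblue' undo_depth=2 redo_depth=0
After op 3 (undo): buf='go' undo_depth=1 redo_depth=1
After op 4 (delete): buf='g' undo_depth=2 redo_depth=0
After op 5 (undo): buf='go' undo_depth=1 redo_depth=1
After op 6 (delete): buf='(empty)' undo_depth=2 redo_depth=0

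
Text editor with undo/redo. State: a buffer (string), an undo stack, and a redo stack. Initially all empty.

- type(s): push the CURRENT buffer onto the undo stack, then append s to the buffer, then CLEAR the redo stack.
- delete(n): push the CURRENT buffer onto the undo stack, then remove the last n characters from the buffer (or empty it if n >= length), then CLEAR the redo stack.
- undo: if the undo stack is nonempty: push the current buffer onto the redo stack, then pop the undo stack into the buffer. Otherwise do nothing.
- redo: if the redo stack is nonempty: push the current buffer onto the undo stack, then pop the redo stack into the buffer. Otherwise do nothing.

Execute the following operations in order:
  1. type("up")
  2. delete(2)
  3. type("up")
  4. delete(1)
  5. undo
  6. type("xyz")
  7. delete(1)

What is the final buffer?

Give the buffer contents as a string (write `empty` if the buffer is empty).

Answer: upxy

Derivation:
After op 1 (type): buf='up' undo_depth=1 redo_depth=0
After op 2 (delete): buf='(empty)' undo_depth=2 redo_depth=0
After op 3 (type): buf='up' undo_depth=3 redo_depth=0
After op 4 (delete): buf='u' undo_depth=4 redo_depth=0
After op 5 (undo): buf='up' undo_depth=3 redo_depth=1
After op 6 (type): buf='upxyz' undo_depth=4 redo_depth=0
After op 7 (delete): buf='upxy' undo_depth=5 redo_depth=0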